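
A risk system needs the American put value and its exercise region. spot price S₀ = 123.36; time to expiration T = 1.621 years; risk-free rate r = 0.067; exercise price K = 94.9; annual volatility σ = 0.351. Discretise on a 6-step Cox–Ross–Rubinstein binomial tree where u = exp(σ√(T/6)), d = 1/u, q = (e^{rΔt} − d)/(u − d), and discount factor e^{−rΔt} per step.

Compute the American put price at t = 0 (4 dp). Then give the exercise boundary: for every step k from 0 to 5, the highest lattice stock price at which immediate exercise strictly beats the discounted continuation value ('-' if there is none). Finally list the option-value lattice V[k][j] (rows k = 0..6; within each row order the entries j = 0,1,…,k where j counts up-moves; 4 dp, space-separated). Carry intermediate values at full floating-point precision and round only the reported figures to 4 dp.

Δt=0.27017, u=1.20014, d=0.83323, q=0.50430, disc=e^(-rΔt)=0.98206
k=6 terminal: V=max(K-S,0) → 53.6166 35.4377 9.2538 0.0000 0.0000 0.0000 0.0000
k=5: j=0 S=49.5460 intr=45.3540 cont=43.6517 V=45.3540[EX]; j=1 S=71.3633 intr=23.5367 cont=21.8344 V=23.5367[EX]; j=2 S=102.7877 intr=0.0000 cont=4.5048 V=4.5048[hold]; j=3 S=148.0497 intr=0.0000 cont=0.0000 V=0.0000[hold]; j=4 S=213.2426 intr=0.0000 cont=0.0000 V=0.0000[hold]; j=5 S=307.1429 intr=0.0000 cont=0.0000 V=0.0000[hold]  S*(5)=71.3633
k=4: j=0 S=59.4623 intr=35.4377 cont=33.7354 V=35.4377[EX]; j=1 S=85.6462 intr=9.2538 cont=13.6889 V=13.6889[hold]; j=2 S=123.3600 intr=0.0000 cont=2.1930 V=2.1930[hold]; j=3 S=177.6809 intr=0.0000 cont=0.0000 V=0.0000[hold]; j=4 S=255.9218 intr=0.0000 cont=0.0000 V=0.0000[hold]  S*(4)=59.4623
k=3: j=0 S=71.3633 intr=23.5367 cont=24.0309 V=24.0309[hold]; j=1 S=102.7877 intr=0.0000 cont=7.7500 V=7.7500[hold]; j=2 S=148.0497 intr=0.0000 cont=1.0676 V=1.0676[hold]; j=3 S=213.2426 intr=0.0000 cont=0.0000 V=0.0000[hold]  S*(3)=-
k=2: j=0 S=85.6462 intr=9.2538 cont=15.5366 V=15.5366[hold]; j=1 S=123.3600 intr=0.0000 cont=4.3015 V=4.3015[hold]; j=2 S=177.6809 intr=0.0000 cont=0.5197 V=0.5197[hold]  S*(2)=-
k=1: j=0 S=102.7877 intr=0.0000 cont=9.6937 V=9.6937[hold]; j=1 S=148.0497 intr=0.0000 cont=2.3514 V=2.3514[hold]  S*(1)=-
k=0: j=0 S=123.3600 intr=0.0000 cont=5.8835 V=5.8835[hold]  S*(0)=-

price = 5.8835
boundary = - - - - 59.4623 71.3633
tree:
5.8835
9.6937 2.3514
15.5366 4.3015 0.5197
24.0309 7.7500 1.0676 0.0000
35.4377 13.6889 2.1930 0.0000 0.0000
45.3540 23.5367 4.5048 0.0000 0.0000 0.0000
53.6166 35.4377 9.2538 0.0000 0.0000 0.0000 0.0000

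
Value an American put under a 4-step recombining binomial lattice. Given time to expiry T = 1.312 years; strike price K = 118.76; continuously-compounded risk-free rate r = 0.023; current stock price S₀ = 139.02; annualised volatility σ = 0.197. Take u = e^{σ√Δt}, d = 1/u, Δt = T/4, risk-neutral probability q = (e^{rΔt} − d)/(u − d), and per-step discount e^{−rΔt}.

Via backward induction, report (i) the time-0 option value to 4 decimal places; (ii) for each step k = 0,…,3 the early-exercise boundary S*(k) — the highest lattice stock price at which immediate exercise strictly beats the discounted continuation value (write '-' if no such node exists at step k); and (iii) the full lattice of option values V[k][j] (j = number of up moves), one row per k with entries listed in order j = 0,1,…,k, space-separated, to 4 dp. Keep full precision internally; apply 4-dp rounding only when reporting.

price = 3.7194
boundary = - - - 99.1015
tree:
3.7194
6.6300 0.9258
11.5778 1.8856 0.0000
19.6585 3.8405 0.0000 0.0000
30.2319 7.8223 0.0000 0.0000 0.0000

Δt=0.32800, u=1.11944, d=0.89331, q=0.50531, disc=e^(-rΔt)=0.99248
k=4 terminal: V=max(K-S,0) → 30.2319 7.8223 0.0000 0.0000 0.0000
k=3: j=0 S=99.1015 intr=19.6585 cont=18.7660 V=19.6585[EX]; j=1 S=124.1876 intr=0.0000 cont=3.8405 V=3.8405[hold]; j=2 S=155.6239 intr=0.0000 cont=0.0000 V=0.0000[hold]; j=3 S=195.0179 intr=0.0000 cont=0.0000 V=0.0000[hold]  S*(3)=99.1015
k=2: j=0 S=110.9377 intr=7.8223 cont=11.5778 V=11.5778[hold]; j=1 S=139.0200 intr=0.0000 cont=1.8856 V=1.8856[hold]; j=2 S=174.2109 intr=0.0000 cont=0.0000 V=0.0000[hold]  S*(2)=-
k=1: j=0 S=124.1876 intr=0.0000 cont=6.6300 V=6.6300[hold]; j=1 S=155.6239 intr=0.0000 cont=0.9258 V=0.9258[hold]  S*(1)=-
k=0: j=0 S=139.0200 intr=0.0000 cont=3.7194 V=3.7194[hold]  S*(0)=-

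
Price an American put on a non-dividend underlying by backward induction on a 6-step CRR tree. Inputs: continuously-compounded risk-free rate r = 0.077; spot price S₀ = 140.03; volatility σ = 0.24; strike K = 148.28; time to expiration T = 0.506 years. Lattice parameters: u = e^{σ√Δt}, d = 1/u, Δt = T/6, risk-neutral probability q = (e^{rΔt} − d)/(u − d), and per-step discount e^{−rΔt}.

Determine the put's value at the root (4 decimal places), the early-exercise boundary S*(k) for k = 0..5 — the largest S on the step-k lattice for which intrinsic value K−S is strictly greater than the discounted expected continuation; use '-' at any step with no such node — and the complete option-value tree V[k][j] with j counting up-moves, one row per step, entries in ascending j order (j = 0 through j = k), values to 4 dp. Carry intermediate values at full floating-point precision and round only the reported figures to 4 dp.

Δt=0.08433, u=1.07218, d=0.93268, q=0.52928, disc=e^(-rΔt)=0.99353
k=6 terminal: V=max(K-S,0) → 56.1060 42.3190 26.4698 8.2500 0.0000 0.0000 0.0000
k=5: j=0 S=98.8273 intr=49.4527 cont=48.4929 V=49.4527[EX]; j=1 S=113.6095 intr=34.6705 cont=33.7107 V=34.6705[EX]; j=2 S=130.6027 intr=17.6773 cont=16.7175 V=17.6773[EX]; j=3 S=150.1377 intr=0.0000 cont=3.8583 V=3.8583[hold]; j=4 S=172.5947 intr=0.0000 cont=0.0000 V=0.0000[hold]; j=5 S=198.4107 intr=0.0000 cont=0.0000 V=0.0000[hold]  S*(5)=130.6027
k=4: j=0 S=105.9610 intr=42.3190 cont=41.3593 V=42.3190[EX]; j=1 S=121.8102 intr=26.4698 cont=25.5101 V=26.4698[EX]; j=2 S=140.0300 intr=8.2500 cont=10.2960 V=10.2960[hold]; j=3 S=160.9751 intr=0.0000 cont=1.8044 V=1.8044[hold]; j=4 S=185.0531 intr=0.0000 cont=0.0000 V=0.0000[hold]  S*(4)=121.8102
k=3: j=0 S=113.6095 intr=34.6705 cont=33.7107 V=34.6705[EX]; j=1 S=130.6027 intr=17.6773 cont=17.7934 V=17.7934[hold]; j=2 S=150.1377 intr=0.0000 cont=5.7640 V=5.7640[hold]; j=3 S=172.5947 intr=0.0000 cont=0.8439 V=0.8439[hold]  S*(3)=113.6095
k=2: j=0 S=121.8102 intr=26.4698 cont=25.5712 V=26.4698[EX]; j=1 S=140.0300 intr=8.2500 cont=11.3525 V=11.3525[hold]; j=2 S=160.9751 intr=0.0000 cont=3.1394 V=3.1394[hold]  S*(2)=121.8102
k=1: j=0 S=130.6027 intr=17.6773 cont=18.3490 V=18.3490[hold]; j=1 S=150.1377 intr=0.0000 cont=6.9601 V=6.9601[hold]  S*(1)=-
k=0: j=0 S=140.0300 intr=8.2500 cont=12.2413 V=12.2413[hold]  S*(0)=-

price = 12.2413
boundary = - - 121.8102 113.6095 121.8102 130.6027
tree:
12.2413
18.3490 6.9601
26.4698 11.3525 3.1394
34.6705 17.7934 5.7640 0.8439
42.3190 26.4698 10.2960 1.8044 0.0000
49.4527 34.6705 17.6773 3.8583 0.0000 0.0000
56.1060 42.3190 26.4698 8.2500 0.0000 0.0000 0.0000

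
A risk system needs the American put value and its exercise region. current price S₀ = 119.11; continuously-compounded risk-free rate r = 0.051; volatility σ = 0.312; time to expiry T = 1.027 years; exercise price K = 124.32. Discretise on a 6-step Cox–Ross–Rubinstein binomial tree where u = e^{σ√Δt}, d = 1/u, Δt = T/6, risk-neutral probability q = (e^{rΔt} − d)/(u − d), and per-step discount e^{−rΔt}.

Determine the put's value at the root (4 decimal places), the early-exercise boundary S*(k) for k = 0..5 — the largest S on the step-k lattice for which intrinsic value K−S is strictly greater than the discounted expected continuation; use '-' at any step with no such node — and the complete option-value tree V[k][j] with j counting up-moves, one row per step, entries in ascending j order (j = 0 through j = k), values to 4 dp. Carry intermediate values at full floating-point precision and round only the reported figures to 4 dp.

Δt=0.17117  u=1.13778  d=0.87890  q=0.50164  discount=0.99131
step 6 (expiry): payoffs max(K−S,0) = 69.4175 53.2460 32.3112 5.2100 0.0000 0.0000 0.0000
step 5: (k=5,j=0): S=62.4671, (K−S)⁺=61.8529, hold=60.7724 ⇒ V=61.8529 exercise | (k=5,j=1): S=80.8668, (K−S)⁺=43.4532, hold=42.3727 ⇒ V=43.4532 exercise | (k=5,j=2): S=104.6861, (K−S)⁺=19.6339, hold=18.5534 ⇒ V=19.6339 exercise | (k=5,j=3): S=135.5213, (K−S)⁺=0.0000, hold=2.5739 ⇒ V=2.5739 continue | (k=5,j=4): S=175.4391, (K−S)⁺=0.0000, hold=0.0000 ⇒ V=0.0000 continue | (k=5,j=5): S=227.1147, (K−S)⁺=0.0000, hold=0.0000 ⇒ V=0.0000 continue  boundary S*=104.6861
step 4: (k=4,j=0): S=71.0740, (K−S)⁺=53.2460, hold=52.1655 ⇒ V=53.2460 exercise | (k=4,j=1): S=92.0088, (K−S)⁺=32.3112, hold=31.2307 ⇒ V=32.3112 exercise | (k=4,j=2): S=119.1100, (K−S)⁺=5.2100, hold=10.9796 ⇒ V=10.9796 continue | (k=4,j=3): S=154.1938, (K−S)⁺=0.0000, hold=1.2716 ⇒ V=1.2716 continue | (k=4,j=4): S=199.6116, (K−S)⁺=0.0000, hold=0.0000 ⇒ V=0.0000 continue  boundary S*=92.0088
step 3: (k=3,j=0): S=80.8668, (K−S)⁺=43.4532, hold=42.3727 ⇒ V=43.4532 exercise | (k=3,j=1): S=104.6861, (K−S)⁺=19.6339, hold=21.4226 ⇒ V=21.4226 continue | (k=3,j=2): S=135.5213, (K−S)⁺=0.0000, hold=6.0566 ⇒ V=6.0566 continue | (k=3,j=3): S=175.4391, (K−S)⁺=0.0000, hold=0.6282 ⇒ V=0.6282 continue  boundary S*=80.8668
step 2: (k=2,j=0): S=92.0088, (K−S)⁺=32.3112, hold=32.1201 ⇒ V=32.3112 exercise | (k=2,j=1): S=119.1100, (K−S)⁺=5.2100, hold=13.5951 ⇒ V=13.5951 continue | (k=2,j=2): S=154.1938, (K−S)⁺=0.0000, hold=3.3045 ⇒ V=3.3045 continue  boundary S*=92.0088
step 1: (k=1,j=0): S=104.6861, (K−S)⁺=19.6339, hold=22.7232 ⇒ V=22.7232 continue | (k=1,j=1): S=135.5213, (K−S)⁺=0.0000, hold=8.3596 ⇒ V=8.3596 continue  boundary S*=-
step 0: (k=0,j=0): S=119.1100, (K−S)⁺=5.2100, hold=15.3829 ⇒ V=15.3829 continue  boundary S*=-

price = 15.3829
boundary = - - 92.0088 80.8668 92.0088 104.6861
tree:
15.3829
22.7232 8.3596
32.3112 13.5951 3.3045
43.4532 21.4226 6.0566 0.6282
53.2460 32.3112 10.9796 1.2716 0.0000
61.8529 43.4532 19.6339 2.5739 0.0000 0.0000
69.4175 53.2460 32.3112 5.2100 0.0000 0.0000 0.0000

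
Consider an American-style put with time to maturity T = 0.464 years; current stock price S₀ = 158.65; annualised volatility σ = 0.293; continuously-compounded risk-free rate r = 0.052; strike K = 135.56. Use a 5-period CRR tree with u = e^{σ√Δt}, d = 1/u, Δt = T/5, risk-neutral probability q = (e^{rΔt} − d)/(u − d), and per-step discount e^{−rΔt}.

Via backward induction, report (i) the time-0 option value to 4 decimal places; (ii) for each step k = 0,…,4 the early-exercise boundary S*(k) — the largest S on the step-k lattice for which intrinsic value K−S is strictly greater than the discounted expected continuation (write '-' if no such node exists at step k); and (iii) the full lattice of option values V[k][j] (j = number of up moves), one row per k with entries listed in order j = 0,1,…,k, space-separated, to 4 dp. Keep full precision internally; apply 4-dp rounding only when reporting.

params: Δt=0.09280 u=1.09336 d=0.91461 q=0.50476 e^(-rΔt)=0.99519
t_5 payoffs: 34.0237 14.1795 0.0000 0.0000 0.0000 0.0000
t_4: node(4,0) S=111.0159 payoff=24.5441 vs cont=23.8916 → 24.5441 [stop]  node(4,1) S=132.7127 payoff=2.8473 vs cont=6.9884 → 6.9884 [wait]  node(4,2) S=158.6500 payoff=0.0000 vs cont=0.0000 → 0.0000 [wait]  node(4,3) S=189.6564 payoff=0.0000 vs cont=0.0000 → 0.0000 [wait]  node(4,4) S=226.7228 payoff=0.0000 vs cont=0.0000 → 0.0000 [wait]  ⇒ S*(4)=111.0159
t_3: node(3,0) S=121.3805 payoff=14.1795 vs cont=15.6072 → 15.6072 [wait]  node(3,1) S=145.1030 payoff=0.0000 vs cont=3.4443 → 3.4443 [wait]  node(3,2) S=173.4618 payoff=0.0000 vs cont=0.0000 → 0.0000 [wait]  node(3,3) S=207.3630 payoff=0.0000 vs cont=0.0000 → 0.0000 [wait]  ⇒ S*(3)=-
t_2: node(2,0) S=132.7127 payoff=2.8473 vs cont=9.4222 → 9.4222 [wait]  node(2,1) S=158.6500 payoff=0.0000 vs cont=1.6975 → 1.6975 [wait]  node(2,2) S=189.6564 payoff=0.0000 vs cont=0.0000 → 0.0000 [wait]  ⇒ S*(2)=-
t_1: node(1,0) S=145.1030 payoff=0.0000 vs cont=5.4965 → 5.4965 [wait]  node(1,1) S=173.4618 payoff=0.0000 vs cont=0.8366 → 0.8366 [wait]  ⇒ S*(1)=-
t_0: node(0,0) S=158.6500 payoff=0.0000 vs cont=3.1292 → 3.1292 [wait]  ⇒ S*(0)=-

price = 3.1292
boundary = - - - - 111.0159
tree:
3.1292
5.4965 0.8366
9.4222 1.6975 0.0000
15.6072 3.4443 0.0000 0.0000
24.5441 6.9884 0.0000 0.0000 0.0000
34.0237 14.1795 0.0000 0.0000 0.0000 0.0000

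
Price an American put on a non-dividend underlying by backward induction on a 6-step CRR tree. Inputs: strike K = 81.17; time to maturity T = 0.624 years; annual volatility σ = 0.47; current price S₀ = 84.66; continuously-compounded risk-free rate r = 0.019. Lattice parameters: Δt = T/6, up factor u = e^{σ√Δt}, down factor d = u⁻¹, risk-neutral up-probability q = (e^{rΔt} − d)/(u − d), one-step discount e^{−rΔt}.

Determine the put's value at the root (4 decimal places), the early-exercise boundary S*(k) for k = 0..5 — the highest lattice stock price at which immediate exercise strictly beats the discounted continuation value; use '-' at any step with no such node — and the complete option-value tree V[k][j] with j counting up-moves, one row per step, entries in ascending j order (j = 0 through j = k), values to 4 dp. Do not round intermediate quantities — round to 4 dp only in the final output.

params: Δt=0.10400 u=1.16366 d=0.85936 q=0.46868 e^(-rΔt)=0.99803
t_6 payoffs: 47.0726 34.9986 18.6490 0.0000 0.0000 0.0000 0.0000
t_5: node(5,0) S=39.6778 payoff=41.4922 vs cont=41.3320 → 41.4922 [stop]  node(5,1) S=53.7279 payoff=27.4421 vs cont=27.2819 → 27.4421 [stop]  node(5,2) S=72.7532 payoff=8.4168 vs cont=9.8890 → 9.8890 [wait]  node(5,3) S=98.5155 payoff=0.0000 vs cont=0.0000 → 0.0000 [wait]  node(5,4) S=133.4003 payoff=0.0000 vs cont=0.0000 → 0.0000 [wait]  node(5,5) S=180.6381 payoff=0.0000 vs cont=0.0000 → 0.0000 [wait]  ⇒ S*(5)=53.7279
t_4: node(4,0) S=46.1714 payoff=34.9986 vs cont=34.8383 → 34.9986 [stop]  node(4,1) S=62.5210 payoff=18.6490 vs cont=19.1774 → 19.1774 [wait]  node(4,2) S=84.6600 payoff=0.0000 vs cont=5.2439 → 5.2439 [wait]  node(4,3) S=114.6385 payoff=0.0000 vs cont=0.0000 → 0.0000 [wait]  node(4,4) S=155.2327 payoff=0.0000 vs cont=0.0000 → 0.0000 [wait]  ⇒ S*(4)=46.1714
t_3: node(3,0) S=53.7279 payoff=27.4421 vs cont=27.5291 → 27.5291 [wait]  node(3,1) S=72.7532 payoff=8.4168 vs cont=12.6221 → 12.6221 [wait]  node(3,2) S=98.5155 payoff=0.0000 vs cont=2.7807 → 2.7807 [wait]  node(3,3) S=133.4003 payoff=0.0000 vs cont=0.0000 → 0.0000 [wait]  ⇒ S*(3)=-
t_2: node(2,0) S=62.5210 payoff=18.6490 vs cont=20.5019 → 20.5019 [wait]  node(2,1) S=84.6600 payoff=0.0000 vs cont=7.9938 → 7.9938 [wait]  node(2,2) S=114.6385 payoff=0.0000 vs cont=1.4745 → 1.4745 [wait]  ⇒ S*(2)=-
t_1: node(1,0) S=72.7532 payoff=8.4168 vs cont=14.6107 → 14.6107 [wait]  node(1,1) S=98.5155 payoff=0.0000 vs cont=4.9286 → 4.9286 [wait]  ⇒ S*(1)=-
t_0: node(0,0) S=84.6600 payoff=0.0000 vs cont=10.0530 → 10.0530 [wait]  ⇒ S*(0)=-

price = 10.0530
boundary = - - - - 46.1714 53.7279
tree:
10.0530
14.6107 4.9286
20.5019 7.9938 1.4745
27.5291 12.6221 2.7807 0.0000
34.9986 19.1774 5.2439 0.0000 0.0000
41.4922 27.4421 9.8890 0.0000 0.0000 0.0000
47.0726 34.9986 18.6490 0.0000 0.0000 0.0000 0.0000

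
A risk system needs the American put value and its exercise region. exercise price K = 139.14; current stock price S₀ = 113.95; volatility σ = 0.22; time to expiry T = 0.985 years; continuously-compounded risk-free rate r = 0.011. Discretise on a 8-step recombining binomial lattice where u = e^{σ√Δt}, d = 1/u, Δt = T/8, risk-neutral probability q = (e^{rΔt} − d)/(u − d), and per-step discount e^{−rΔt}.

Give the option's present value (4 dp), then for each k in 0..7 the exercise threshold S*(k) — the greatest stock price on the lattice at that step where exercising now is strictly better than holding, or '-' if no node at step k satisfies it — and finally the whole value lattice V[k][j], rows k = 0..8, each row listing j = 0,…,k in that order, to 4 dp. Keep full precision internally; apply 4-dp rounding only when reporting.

Δt=0.12312, u=1.08025, d=0.92571, q=0.48948, disc=e^(-rΔt)=0.99865
k=8 terminal: V=max(K-S,0) → 77.6921 67.4334 55.4621 41.4922 25.1900 6.1662 0.0000 0.0000 0.0000
k=7: j=0 S=66.3794 intr=72.7606 cont=72.5723 V=72.7606[EX]; j=1 S=77.4613 intr=61.6787 cont=61.4903 V=61.6787[EX]; j=2 S=90.3934 intr=48.7466 cont=48.5583 V=48.7466[EX]; j=3 S=105.4845 intr=33.6555 cont=33.4672 V=33.6555[EX]; j=4 S=123.0949 intr=16.0451 cont=15.8567 V=16.0451[EX]; j=5 S=143.6455 intr=0.0000 cont=3.1437 V=3.1437[hold]; j=6 S=167.6269 intr=0.0000 cont=0.0000 V=0.0000[hold]; j=7 S=195.6120 intr=0.0000 cont=0.0000 V=0.0000[hold]  S*(7)=123.0949
k=6: j=0 S=71.7066 intr=67.4334 cont=67.2451 V=67.4334[EX]; j=1 S=83.6779 intr=55.4621 cont=55.2738 V=55.4621[EX]; j=2 S=97.6478 intr=41.4922 cont=41.3039 V=41.4922[EX]; j=3 S=113.9500 intr=25.1900 cont=25.0017 V=25.1900[EX]; j=4 S=132.9738 intr=6.1662 cont=9.7169 V=9.7169[hold]; j=5 S=155.1736 intr=0.0000 cont=1.6028 V=1.6028[hold]; j=6 S=181.0796 intr=0.0000 cont=0.0000 V=0.0000[hold]  S*(6)=113.9500
k=5: j=0 S=77.4613 intr=61.6787 cont=61.4903 V=61.6787[EX]; j=1 S=90.3934 intr=48.7466 cont=48.5583 V=48.7466[EX]; j=2 S=105.4845 intr=33.6555 cont=33.4672 V=33.6555[EX]; j=3 S=123.0949 intr=16.0451 cont=17.5924 V=17.5924[hold]; j=4 S=143.6455 intr=0.0000 cont=5.7374 V=5.7374[hold]; j=5 S=167.6269 intr=0.0000 cont=0.8171 V=0.8171[hold]  S*(5)=105.4845
k=4: j=0 S=83.6779 intr=55.4621 cont=55.2738 V=55.4621[EX]; j=1 S=97.6478 intr=41.4922 cont=41.3039 V=41.4922[EX]; j=2 S=113.9500 intr=25.1900 cont=25.7580 V=25.7580[hold]; j=3 S=132.9738 intr=6.1662 cont=11.7737 V=11.7737[hold]; j=4 S=155.1736 intr=0.0000 cont=3.3245 V=3.3245[hold]  S*(4)=97.6478
k=3: j=0 S=90.3934 intr=48.7466 cont=48.5583 V=48.7466[EX]; j=1 S=105.4845 intr=33.6555 cont=33.7449 V=33.7449[hold]; j=2 S=123.0949 intr=16.0451 cont=18.8874 V=18.8874[hold]; j=3 S=143.6455 intr=0.0000 cont=7.6277 V=7.6277[hold]  S*(3)=90.3934
k=2: j=0 S=97.6478 intr=41.4922 cont=41.3475 V=41.4922[EX]; j=1 S=113.9500 intr=25.1900 cont=26.4366 V=26.4366[hold]; j=2 S=132.9738 intr=6.1662 cont=13.3579 V=13.3579[hold]  S*(2)=97.6478
k=1: j=0 S=105.4845 intr=33.6555 cont=34.0766 V=34.0766[hold]; j=1 S=123.0949 intr=16.0451 cont=20.0077 V=20.0077[hold]  S*(1)=-
k=0: j=0 S=113.9500 intr=25.1900 cont=27.1534 V=27.1534[hold]  S*(0)=-

price = 27.1534
boundary = - - 97.6478 90.3934 97.6478 105.4845 113.9500 123.0949
tree:
27.1534
34.0766 20.0077
41.4922 26.4366 13.3579
48.7466 33.7449 18.8874 7.6277
55.4621 41.4922 25.7580 11.7737 3.3245
61.6787 48.7466 33.6555 17.5924 5.7374 0.8171
67.4334 55.4621 41.4922 25.1900 9.7169 1.6028 0.0000
72.7606 61.6787 48.7466 33.6555 16.0451 3.1437 0.0000 0.0000
77.6921 67.4334 55.4621 41.4922 25.1900 6.1662 0.0000 0.0000 0.0000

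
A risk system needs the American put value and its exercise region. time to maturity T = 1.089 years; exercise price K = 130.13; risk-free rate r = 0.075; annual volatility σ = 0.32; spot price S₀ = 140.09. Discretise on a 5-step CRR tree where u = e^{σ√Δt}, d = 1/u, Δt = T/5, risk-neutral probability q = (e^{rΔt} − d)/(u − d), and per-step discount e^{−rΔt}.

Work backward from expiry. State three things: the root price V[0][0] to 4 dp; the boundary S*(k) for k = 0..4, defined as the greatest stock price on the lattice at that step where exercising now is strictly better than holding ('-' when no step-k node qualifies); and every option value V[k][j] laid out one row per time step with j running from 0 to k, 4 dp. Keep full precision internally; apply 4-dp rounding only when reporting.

params: Δt=0.21780 u=1.16107 d=0.86128 q=0.51767 e^(-rΔt)=0.98380
t_5 payoffs: 63.7378 40.6279 9.4739 0.0000 0.0000 0.0000
t_4: node(4,0) S=77.0860 payoff=53.0440 vs cont=50.9356 → 53.0440 [stop]  node(4,1) S=103.9181 payoff=26.2119 vs cont=24.1035 → 26.2119 [stop]  node(4,2) S=140.0900 payoff=0.0000 vs cont=4.4955 → 4.4955 [wait]  node(4,3) S=188.8526 payoff=0.0000 vs cont=0.0000 → 0.0000 [wait]  node(4,4) S=254.5886 payoff=0.0000 vs cont=0.0000 → 0.0000 [wait]  ⇒ S*(4)=103.9181
t_3: node(3,0) S=89.5021 payoff=40.6279 vs cont=38.5195 → 40.6279 [stop]  node(3,1) S=120.6561 payoff=9.4739 vs cont=14.7275 → 14.7275 [wait]  node(3,2) S=162.6541 payoff=0.0000 vs cont=2.1332 → 2.1332 [wait]  node(3,3) S=219.2709 payoff=0.0000 vs cont=0.0000 → 0.0000 [wait]  ⇒ S*(3)=89.5021
t_2: node(2,0) S=103.9181 payoff=26.2119 vs cont=26.7790 → 26.7790 [wait]  node(2,1) S=140.0900 payoff=0.0000 vs cont=8.0748 → 8.0748 [wait]  node(2,2) S=188.8526 payoff=0.0000 vs cont=1.0122 → 1.0122 [wait]  ⇒ S*(2)=-
t_1: node(1,0) S=120.6561 payoff=9.4739 vs cont=16.8194 → 16.8194 [wait]  node(1,1) S=162.6541 payoff=0.0000 vs cont=4.3471 → 4.3471 [wait]  ⇒ S*(1)=-
t_0: node(0,0) S=140.0900 payoff=0.0000 vs cont=10.1950 → 10.1950 [wait]  ⇒ S*(0)=-

price = 10.1950
boundary = - - - 89.5021 103.9181
tree:
10.1950
16.8194 4.3471
26.7790 8.0748 1.0122
40.6279 14.7275 2.1332 0.0000
53.0440 26.2119 4.4955 0.0000 0.0000
63.7378 40.6279 9.4739 0.0000 0.0000 0.0000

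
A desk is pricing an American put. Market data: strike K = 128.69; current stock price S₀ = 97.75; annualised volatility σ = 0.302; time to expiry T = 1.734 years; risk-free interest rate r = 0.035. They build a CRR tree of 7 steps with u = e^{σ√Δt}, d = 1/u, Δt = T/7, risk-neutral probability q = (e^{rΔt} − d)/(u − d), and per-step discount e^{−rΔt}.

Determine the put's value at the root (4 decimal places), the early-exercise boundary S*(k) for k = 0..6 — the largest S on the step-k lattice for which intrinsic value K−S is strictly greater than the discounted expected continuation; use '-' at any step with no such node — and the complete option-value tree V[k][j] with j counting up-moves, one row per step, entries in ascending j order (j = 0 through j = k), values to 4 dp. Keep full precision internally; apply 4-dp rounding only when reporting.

Δt=0.24771  u=1.16219  d=0.86044  q=0.49135  discount=0.99137
step 7 (expiry): payoffs max(K−S,0) = 94.5573 82.5873 66.4194 44.5817 15.0857 0.0000 0.0000 0.0000
step 6: (k=6,j=0): S=39.6688, (K−S)⁺=89.0212, hold=87.9103 ⇒ V=89.0212 exercise | (k=6,j=1): S=53.5803, (K−S)⁺=75.1097, hold=73.9988 ⇒ V=75.1097 exercise | (k=6,j=2): S=72.3704, (K−S)⁺=56.3196, hold=55.2087 ⇒ V=56.3196 exercise | (k=6,j=3): S=97.7500, (K−S)⁺=30.9400, hold=29.8291 ⇒ V=30.9400 exercise | (k=6,j=4): S=132.0300, (K−S)⁺=0.0000, hold=7.6071 ⇒ V=7.6071 continue | (k=6,j=5): S=178.3318, (K−S)⁺=0.0000, hold=0.0000 ⇒ V=0.0000 continue | (k=6,j=6): S=240.8711, (K−S)⁺=0.0000, hold=0.0000 ⇒ V=0.0000 continue  boundary S*=97.7500
step 5: (k=5,j=0): S=46.1027, (K−S)⁺=82.5873, hold=81.4763 ⇒ V=82.5873 exercise | (k=5,j=1): S=62.2706, (K−S)⁺=66.4194, hold=65.3085 ⇒ V=66.4194 exercise | (k=5,j=2): S=84.1083, (K−S)⁺=44.5817, hold=43.4708 ⇒ V=44.5817 exercise | (k=5,j=3): S=113.6043, (K−S)⁺=15.0857, hold=19.3072 ⇒ V=19.3072 continue | (k=5,j=4): S=153.4443, (K−S)⁺=0.0000, hold=3.8359 ⇒ V=3.8359 continue | (k=5,j=5): S=207.2558, (K−S)⁺=0.0000, hold=0.0000 ⇒ V=0.0000 continue  boundary S*=84.1083
step 4: (k=4,j=0): S=53.5803, (K−S)⁺=75.1097, hold=73.9988 ⇒ V=75.1097 exercise | (k=4,j=1): S=72.3704, (K−S)⁺=56.3196, hold=55.2087 ⇒ V=56.3196 exercise | (k=4,j=2): S=97.7500, (K−S)⁺=30.9400, hold=31.8854 ⇒ V=31.8854 continue | (k=4,j=3): S=132.0300, (K−S)⁺=0.0000, hold=11.6043 ⇒ V=11.6043 continue | (k=4,j=4): S=178.3318, (K−S)⁺=0.0000, hold=1.9343 ⇒ V=1.9343 continue  boundary S*=72.3704
step 3: (k=3,j=0): S=62.2706, (K−S)⁺=66.4194, hold=65.3085 ⇒ V=66.4194 exercise | (k=3,j=1): S=84.1083, (K−S)⁺=44.5817, hold=43.9313 ⇒ V=44.5817 exercise | (k=3,j=2): S=113.6043, (K−S)⁺=15.0857, hold=21.7311 ⇒ V=21.7311 continue | (k=3,j=3): S=153.4443, (K−S)⁺=0.0000, hold=6.7938 ⇒ V=6.7938 continue  boundary S*=84.1083
step 2: (k=2,j=0): S=72.3704, (K−S)⁺=56.3196, hold=55.2087 ⇒ V=56.3196 exercise | (k=2,j=1): S=97.7500, (K−S)⁺=30.9400, hold=33.0661 ⇒ V=33.0661 continue | (k=2,j=2): S=132.0300, (K−S)⁺=0.0000, hold=14.2674 ⇒ V=14.2674 continue  boundary S*=72.3704
step 1: (k=1,j=0): S=84.1083, (K−S)⁺=44.5817, hold=44.5064 ⇒ V=44.5817 exercise | (k=1,j=1): S=113.6043, (K−S)⁺=15.0857, hold=23.6236 ⇒ V=23.6236 continue  boundary S*=84.1083
step 0: (k=0,j=0): S=97.7500, (K−S)⁺=30.9400, hold=33.9880 ⇒ V=33.9880 continue  boundary S*=-

price = 33.9880
boundary = - 84.1083 72.3704 84.1083 72.3704 84.1083 97.7500
tree:
33.9880
44.5817 23.6236
56.3196 33.0661 14.2674
66.4194 44.5817 21.7311 6.7938
75.1097 56.3196 31.8854 11.6043 1.9343
82.5873 66.4194 44.5817 19.3072 3.8359 0.0000
89.0212 75.1097 56.3196 30.9400 7.6071 0.0000 0.0000
94.5573 82.5873 66.4194 44.5817 15.0857 0.0000 0.0000 0.0000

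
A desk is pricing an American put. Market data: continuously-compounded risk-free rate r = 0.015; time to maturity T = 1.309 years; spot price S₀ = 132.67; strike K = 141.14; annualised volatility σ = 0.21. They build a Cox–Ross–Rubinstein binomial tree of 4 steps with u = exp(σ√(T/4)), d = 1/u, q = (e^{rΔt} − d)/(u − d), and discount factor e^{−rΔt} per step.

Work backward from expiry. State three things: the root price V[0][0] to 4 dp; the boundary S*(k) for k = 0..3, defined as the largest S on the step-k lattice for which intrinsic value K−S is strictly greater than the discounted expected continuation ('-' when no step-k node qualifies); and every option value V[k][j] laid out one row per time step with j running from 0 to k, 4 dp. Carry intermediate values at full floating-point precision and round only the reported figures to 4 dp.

params: Δt=0.32725 u=1.12765 d=0.88680 q=0.49043 e^(-rΔt)=0.99510
t_4 payoffs: 59.0894 36.8057 8.4700 0.0000 0.0000
t_3: node(3,0) S=92.5240 payoff=48.6160 vs cont=47.9248 → 48.6160 [stop]  node(3,1) S=117.6522 payoff=23.4878 vs cont=22.7967 → 23.4878 [stop]  node(3,2) S=149.6048 payoff=0.0000 vs cont=4.2949 → 4.2949 [wait]  node(3,3) S=190.2352 payoff=0.0000 vs cont=0.0000 → 0.0000 [wait]  ⇒ S*(3)=117.6522
t_2: node(2,0) S=104.3343 payoff=36.8057 vs cont=36.1145 → 36.8057 [stop]  node(2,1) S=132.6700 payoff=8.4700 vs cont=14.0060 → 14.0060 [wait]  node(2,2) S=168.7012 payoff=0.0000 vs cont=2.1778 → 2.1778 [wait]  ⇒ S*(2)=104.3343
t_1: node(1,0) S=117.6522 payoff=23.4878 vs cont=25.4984 → 25.4984 [wait]  node(1,1) S=149.6048 payoff=0.0000 vs cont=8.1649 → 8.1649 [wait]  ⇒ S*(1)=-
t_0: node(0,0) S=132.6700 payoff=8.4700 vs cont=16.9142 → 16.9142 [wait]  ⇒ S*(0)=-

price = 16.9142
boundary = - - 104.3343 117.6522
tree:
16.9142
25.4984 8.1649
36.8057 14.0060 2.1778
48.6160 23.4878 4.2949 0.0000
59.0894 36.8057 8.4700 0.0000 0.0000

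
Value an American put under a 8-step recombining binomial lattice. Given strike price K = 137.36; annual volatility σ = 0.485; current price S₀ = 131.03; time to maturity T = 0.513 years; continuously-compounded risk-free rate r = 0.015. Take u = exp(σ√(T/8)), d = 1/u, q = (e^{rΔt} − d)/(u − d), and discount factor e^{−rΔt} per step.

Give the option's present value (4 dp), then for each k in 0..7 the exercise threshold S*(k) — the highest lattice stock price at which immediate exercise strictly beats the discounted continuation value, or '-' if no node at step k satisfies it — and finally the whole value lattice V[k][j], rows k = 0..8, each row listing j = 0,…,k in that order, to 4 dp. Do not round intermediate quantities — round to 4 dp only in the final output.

Δt=0.06413, u=1.13068, d=0.88443, q=0.47324, disc=e^(-rΔt)=0.99904
k=8 terminal: V=max(K-S,0) → 88.3072 74.6495 57.1890 34.8670 6.3300 0.0000 0.0000 0.0000 0.0000
k=7: j=0 S=55.4628 intr=81.8972 cont=81.7651 V=81.8972[EX]; j=1 S=70.9053 intr=66.4547 cont=66.3226 V=66.4547[EX]; j=2 S=90.6475 intr=46.7125 cont=46.5805 V=46.7125[EX]; j=3 S=115.8864 intr=21.4736 cont=21.3416 V=21.4736[EX]; j=4 S=148.1525 intr=0.0000 cont=3.3312 V=3.3312[hold]; j=5 S=189.4026 intr=0.0000 cont=0.0000 V=0.0000[hold]; j=6 S=242.1378 intr=0.0000 cont=0.0000 V=0.0000[hold]; j=7 S=309.5561 intr=0.0000 cont=0.0000 V=0.0000[hold]  S*(7)=115.8864
k=6: j=0 S=62.7105 intr=74.6495 cont=74.5174 V=74.6495[EX]; j=1 S=80.1710 intr=57.1890 cont=57.0569 V=57.1890[EX]; j=2 S=102.4930 intr=34.8670 cont=34.7350 V=34.8670[EX]; j=3 S=131.0300 intr=6.3300 cont=12.8755 V=12.8755[hold]; j=4 S=167.5126 intr=0.0000 cont=1.7530 V=1.7530[hold]; j=5 S=214.1530 intr=0.0000 cont=0.0000 V=0.0000[hold]; j=6 S=273.7795 intr=0.0000 cont=0.0000 V=0.0000[hold]  S*(6)=102.4930
k=5: j=0 S=70.9053 intr=66.4547 cont=66.3226 V=66.4547[EX]; j=1 S=90.6475 intr=46.7125 cont=46.5805 V=46.7125[EX]; j=2 S=115.8864 intr=21.4736 cont=24.4362 V=24.4362[hold]; j=3 S=148.1525 intr=0.0000 cont=7.6045 V=7.6045[hold]; j=4 S=189.4026 intr=0.0000 cont=0.9225 V=0.9225[hold]; j=5 S=242.1378 intr=0.0000 cont=0.0000 V=0.0000[hold]  S*(5)=90.6475
k=4: j=0 S=80.1710 intr=57.1890 cont=57.0569 V=57.1890[EX]; j=1 S=102.4930 intr=34.8670 cont=36.1356 V=36.1356[hold]; j=2 S=131.0300 intr=6.3300 cont=16.4549 V=16.4549[hold]; j=3 S=167.5126 intr=0.0000 cont=4.4381 V=4.4381[hold]; j=4 S=214.1530 intr=0.0000 cont=0.4855 V=0.4855[hold]  S*(4)=80.1710
k=3: j=0 S=90.6475 intr=46.7125 cont=47.1803 V=47.1803[hold]; j=1 S=115.8864 intr=21.4736 cont=26.7961 V=26.7961[hold]; j=2 S=148.1525 intr=0.0000 cont=10.7577 V=10.7577[hold]; j=3 S=189.4026 intr=0.0000 cont=2.5651 V=2.5651[hold]  S*(3)=-
k=2: j=0 S=102.4930 intr=34.8670 cont=37.4975 V=37.4975[hold]; j=1 S=131.0300 intr=6.3300 cont=19.1876 V=19.1876[hold]; j=2 S=167.5126 intr=0.0000 cont=6.8740 V=6.8740[hold]  S*(2)=-
k=1: j=0 S=115.8864 intr=21.4736 cont=28.8047 V=28.8047[hold]; j=1 S=148.1525 intr=0.0000 cont=13.3474 V=13.3474[hold]  S*(1)=-
k=0: j=0 S=131.0300 intr=6.3300 cont=21.4690 V=21.4690[hold]  S*(0)=-

price = 21.4690
boundary = - - - - 80.1710 90.6475 102.4930 115.8864
tree:
21.4690
28.8047 13.3474
37.4975 19.1876 6.8740
47.1803 26.7961 10.7577 2.5651
57.1890 36.1356 16.4549 4.4381 0.4855
66.4547 46.7125 24.4362 7.6045 0.9225 0.0000
74.6495 57.1890 34.8670 12.8755 1.7530 0.0000 0.0000
81.8972 66.4547 46.7125 21.4736 3.3312 0.0000 0.0000 0.0000
88.3072 74.6495 57.1890 34.8670 6.3300 0.0000 0.0000 0.0000 0.0000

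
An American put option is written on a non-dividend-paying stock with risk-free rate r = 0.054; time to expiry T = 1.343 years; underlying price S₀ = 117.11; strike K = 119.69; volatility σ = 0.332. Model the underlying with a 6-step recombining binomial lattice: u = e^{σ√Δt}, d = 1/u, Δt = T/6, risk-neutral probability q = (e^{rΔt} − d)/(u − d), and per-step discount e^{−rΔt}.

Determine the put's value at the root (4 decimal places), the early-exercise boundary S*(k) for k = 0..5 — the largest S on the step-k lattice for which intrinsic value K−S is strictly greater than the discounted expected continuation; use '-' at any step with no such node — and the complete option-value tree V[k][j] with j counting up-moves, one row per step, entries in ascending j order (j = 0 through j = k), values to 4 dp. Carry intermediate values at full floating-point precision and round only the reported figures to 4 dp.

params: Δt=0.22383 u=1.17008 d=0.85464 q=0.49936 e^(-rΔt)=0.98799
t_6 payoffs: 74.0549 57.2115 34.1513 2.5800 0.0000 0.0000 0.0000
t_5: node(5,0) S=53.3968 payoff=66.2932 vs cont=64.8552 → 66.2932 [stop]  node(5,1) S=73.1049 payoff=46.5851 vs cont=45.1471 → 46.5851 [stop]  node(5,2) S=100.0871 payoff=19.6029 vs cont=18.1649 → 19.6029 [stop]  node(5,3) S=137.0281 payoff=0.0000 vs cont=1.2761 → 1.2761 [wait]  node(5,4) S=187.6037 payoff=0.0000 vs cont=0.0000 → 0.0000 [wait]  node(5,5) S=256.8460 payoff=0.0000 vs cont=0.0000 → 0.0000 [wait]  ⇒ S*(5)=100.0871
t_4: node(4,0) S=62.4785 payoff=57.2115 vs cont=55.7735 → 57.2115 [stop]  node(4,1) S=85.5387 payoff=34.1513 vs cont=32.7134 → 34.1513 [stop]  node(4,2) S=117.1100 payoff=2.5800 vs cont=10.3256 → 10.3256 [wait]  node(4,3) S=160.3340 payoff=0.0000 vs cont=0.6312 → 0.6312 [wait]  node(4,4) S=219.5114 payoff=0.0000 vs cont=0.0000 → 0.0000 [wait]  ⇒ S*(4)=85.5387
t_3: node(3,0) S=73.1049 payoff=46.5851 vs cont=45.1471 → 46.5851 [stop]  node(3,1) S=100.0871 payoff=19.6029 vs cont=21.9863 → 21.9863 [wait]  node(3,2) S=137.0281 payoff=0.0000 vs cont=5.4187 → 5.4187 [wait]  node(3,3) S=187.6037 payoff=0.0000 vs cont=0.3122 → 0.3122 [wait]  ⇒ S*(3)=73.1049
t_2: node(2,0) S=85.5387 payoff=34.1513 vs cont=33.8892 → 34.1513 [stop]  node(2,1) S=117.1100 payoff=2.5800 vs cont=13.5483 → 13.5483 [wait]  node(2,2) S=160.3340 payoff=0.0000 vs cont=2.8342 → 2.8342 [wait]  ⇒ S*(2)=85.5387
t_1: node(1,0) S=100.0871 payoff=19.6029 vs cont=23.5762 → 23.5762 [wait]  node(1,1) S=137.0281 payoff=0.0000 vs cont=8.0996 → 8.0996 [wait]  ⇒ S*(1)=-
t_0: node(0,0) S=117.1100 payoff=2.5800 vs cont=15.6574 → 15.6574 [wait]  ⇒ S*(0)=-

price = 15.6574
boundary = - - 85.5387 73.1049 85.5387 100.0871
tree:
15.6574
23.5762 8.0996
34.1513 13.5483 2.8342
46.5851 21.9863 5.4187 0.3122
57.2115 34.1513 10.3256 0.6312 0.0000
66.2932 46.5851 19.6029 1.2761 0.0000 0.0000
74.0549 57.2115 34.1513 2.5800 0.0000 0.0000 0.0000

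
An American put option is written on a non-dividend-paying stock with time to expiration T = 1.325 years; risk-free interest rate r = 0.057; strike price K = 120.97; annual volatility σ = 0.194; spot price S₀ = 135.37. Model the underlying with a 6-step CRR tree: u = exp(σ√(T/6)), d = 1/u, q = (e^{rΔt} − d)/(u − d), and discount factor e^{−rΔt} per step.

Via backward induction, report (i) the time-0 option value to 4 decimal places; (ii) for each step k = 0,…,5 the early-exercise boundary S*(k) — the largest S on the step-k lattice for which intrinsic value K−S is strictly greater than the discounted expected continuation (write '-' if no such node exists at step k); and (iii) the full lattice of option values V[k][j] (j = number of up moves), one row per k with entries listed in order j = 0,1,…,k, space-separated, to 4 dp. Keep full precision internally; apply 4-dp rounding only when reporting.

price = 3.6457
boundary = - - - 102.9778 94.0049 102.9778
tree:
3.6457
6.4172 1.4312
10.9559 2.8012 0.3280
17.9922 5.3732 0.7326 0.0000
26.9651 10.0283 1.6363 0.0000 0.0000
35.1561 17.9922 3.6548 0.0000 0.0000 0.0000
42.6334 26.9651 8.1629 0.0000 0.0000 0.0000 0.0000

params: Δt=0.22083 u=1.09545 d=0.91287 q=0.54660 e^(-rΔt)=0.98749
t_6 payoffs: 42.6334 26.9651 8.1629 0.0000 0.0000 0.0000 0.0000
t_5: node(5,0) S=85.8139 payoff=35.1561 vs cont=33.6430 → 35.1561 [stop]  node(5,1) S=102.9778 payoff=17.9922 vs cont=16.4791 → 17.9922 [stop]  node(5,2) S=123.5747 payoff=0.0000 vs cont=3.6548 → 3.6548 [wait]  node(5,3) S=148.2912 payoff=0.0000 vs cont=0.0000 → 0.0000 [wait]  node(5,4) S=177.9514 payoff=0.0000 vs cont=0.0000 → 0.0000 [wait]  node(5,5) S=213.5440 payoff=0.0000 vs cont=0.0000 → 0.0000 [wait]  ⇒ S*(5)=102.9778
t_4: node(4,0) S=94.0049 payoff=26.9651 vs cont=25.4519 → 26.9651 [stop]  node(4,1) S=112.8071 payoff=8.1629 vs cont=10.0283 → 10.0283 [wait]  node(4,2) S=135.3700 payoff=0.0000 vs cont=1.6363 → 1.6363 [wait]  node(4,3) S=162.4458 payoff=0.0000 vs cont=0.0000 → 0.0000 [wait]  node(4,4) S=194.9371 payoff=0.0000 vs cont=0.0000 → 0.0000 [wait]  ⇒ S*(4)=94.0049
t_3: node(3,0) S=102.9778 payoff=17.9922 vs cont=17.4860 → 17.9922 [stop]  node(3,1) S=123.5747 payoff=0.0000 vs cont=5.3732 → 5.3732 [wait]  node(3,2) S=148.2912 payoff=0.0000 vs cont=0.7326 → 0.7326 [wait]  node(3,3) S=177.9514 payoff=0.0000 vs cont=0.0000 → 0.0000 [wait]  ⇒ S*(3)=102.9778
t_2: node(2,0) S=112.8071 payoff=8.1629 vs cont=10.9559 → 10.9559 [wait]  node(2,1) S=135.3700 payoff=0.0000 vs cont=2.8012 → 2.8012 [wait]  node(2,2) S=162.4458 payoff=0.0000 vs cont=0.3280 → 0.3280 [wait]  ⇒ S*(2)=-
t_1: node(1,0) S=123.5747 payoff=0.0000 vs cont=6.4172 → 6.4172 [wait]  node(1,1) S=148.2912 payoff=0.0000 vs cont=1.4312 → 1.4312 [wait]  ⇒ S*(1)=-
t_0: node(0,0) S=135.3700 payoff=0.0000 vs cont=3.6457 → 3.6457 [wait]  ⇒ S*(0)=-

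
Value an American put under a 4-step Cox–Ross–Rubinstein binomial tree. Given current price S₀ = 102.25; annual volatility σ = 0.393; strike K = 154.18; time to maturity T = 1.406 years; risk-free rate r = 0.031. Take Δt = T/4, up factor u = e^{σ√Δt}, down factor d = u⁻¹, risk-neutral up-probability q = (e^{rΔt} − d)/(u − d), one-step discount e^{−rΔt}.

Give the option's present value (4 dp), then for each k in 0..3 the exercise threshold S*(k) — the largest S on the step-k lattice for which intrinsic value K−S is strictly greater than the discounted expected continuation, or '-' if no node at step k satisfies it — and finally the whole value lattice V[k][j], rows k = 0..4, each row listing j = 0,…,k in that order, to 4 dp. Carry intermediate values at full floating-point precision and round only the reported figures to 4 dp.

price = 54.4245
boundary = - 80.9977 102.2500 80.9977
tree:
54.4245
73.1823 34.1515
90.0173 51.9300 14.5263
103.3533 73.1823 27.4654 0.0000
113.9174 90.0173 51.9300 0.0000 0.0000

Δt=0.35150, u=1.26238, d=0.79215, q=0.46531, disc=e^(-rΔt)=0.98916
k=4 terminal: V=max(K-S,0) → 113.9174 90.0173 51.9300 0.0000 0.0000
k=3: j=0 S=50.8267 intr=103.3533 cont=101.6824 V=103.3533[EX]; j=1 S=80.9977 intr=73.1823 cont=71.5114 V=73.1823[EX]; j=2 S=129.0785 intr=25.1015 cont=27.4654 V=27.4654[hold]; j=3 S=205.7002 intr=0.0000 cont=0.0000 V=0.0000[hold]  S*(3)=80.9977
k=2: j=0 S=64.1627 intr=90.0173 cont=88.3464 V=90.0173[EX]; j=1 S=102.2500 intr=51.9300 cont=51.3471 V=51.9300[EX]; j=2 S=162.9462 intr=0.0000 cont=14.5263 V=14.5263[hold]  S*(2)=102.2500
k=1: j=0 S=80.9977 intr=73.1823 cont=71.5114 V=73.1823[EX]; j=1 S=129.0785 intr=25.1015 cont=34.1515 V=34.1515[hold]  S*(1)=80.9977
k=0: j=0 S=102.2500 intr=51.9300 cont=54.4245 V=54.4245[hold]  S*(0)=-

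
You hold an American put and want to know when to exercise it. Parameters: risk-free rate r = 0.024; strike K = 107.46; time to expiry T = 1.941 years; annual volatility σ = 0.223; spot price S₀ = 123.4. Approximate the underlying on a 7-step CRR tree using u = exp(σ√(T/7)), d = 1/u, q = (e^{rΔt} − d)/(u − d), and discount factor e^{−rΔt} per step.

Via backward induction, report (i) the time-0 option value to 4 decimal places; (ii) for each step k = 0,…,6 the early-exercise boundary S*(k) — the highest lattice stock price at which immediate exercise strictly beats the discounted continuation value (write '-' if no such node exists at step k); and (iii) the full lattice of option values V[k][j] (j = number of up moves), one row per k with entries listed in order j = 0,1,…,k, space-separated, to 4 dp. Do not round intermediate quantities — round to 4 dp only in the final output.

Δt=0.27729, u=1.12460, d=0.88921, q=0.49904, disc=e^(-rΔt)=0.99337
k=7 terminal: V=max(K-S,0) → 53.2188 38.8598 20.6997 0.0000 0.0000 0.0000 0.0000 0.0000
k=6: j=0 S=60.9996 intr=46.4604 cont=45.7476 V=46.4604[EX]; j=1 S=77.1477 intr=30.3123 cont=29.5995 V=30.3123[EX]; j=2 S=97.5707 intr=9.8893 cont=10.3009 V=10.3009[hold]; j=3 S=123.4000 intr=0.0000 cont=0.0000 V=0.0000[hold]; j=4 S=156.0670 intr=0.0000 cont=0.0000 V=0.0000[hold]; j=5 S=197.3818 intr=0.0000 cont=0.0000 V=0.0000[hold]; j=6 S=249.6336 intr=0.0000 cont=0.0000 V=0.0000[hold]  S*(6)=77.1477
k=5: j=0 S=68.6002 intr=38.8598 cont=38.1471 V=38.8598[EX]; j=1 S=86.7603 intr=20.6997 cont=20.1909 V=20.6997[EX]; j=2 S=109.7279 intr=0.0000 cont=5.1261 V=5.1261[hold]; j=3 S=138.7756 intr=0.0000 cont=0.0000 V=0.0000[hold]; j=4 S=175.5129 intr=0.0000 cont=0.0000 V=0.0000[hold]; j=5 S=221.9755 intr=0.0000 cont=0.0000 V=0.0000[hold]  S*(5)=86.7603
k=4: j=0 S=77.1477 intr=30.3123 cont=29.5995 V=30.3123[EX]; j=1 S=97.5707 intr=9.8893 cont=12.8420 V=12.8420[hold]; j=2 S=123.4000 intr=0.0000 cont=2.5509 V=2.5509[hold]; j=3 S=156.0670 intr=0.0000 cont=0.0000 V=0.0000[hold]; j=4 S=197.3818 intr=0.0000 cont=0.0000 V=0.0000[hold]  S*(4)=77.1477
k=3: j=0 S=86.7603 intr=20.6997 cont=21.4506 V=21.4506[hold]; j=1 S=109.7279 intr=0.0000 cont=7.6552 V=7.6552[hold]; j=2 S=138.7756 intr=0.0000 cont=1.2694 V=1.2694[hold]; j=3 S=175.5129 intr=0.0000 cont=0.0000 V=0.0000[hold]  S*(3)=-
k=2: j=0 S=97.5707 intr=9.8893 cont=14.4695 V=14.4695[hold]; j=1 S=123.4000 intr=0.0000 cont=4.4388 V=4.4388[hold]; j=2 S=156.0670 intr=0.0000 cont=0.6317 V=0.6317[hold]  S*(2)=-
k=1: j=0 S=109.7279 intr=0.0000 cont=9.4010 V=9.4010[hold]; j=1 S=138.7756 intr=0.0000 cont=2.5221 V=2.5221[hold]  S*(1)=-
k=0: j=0 S=123.4000 intr=0.0000 cont=5.9285 V=5.9285[hold]  S*(0)=-

price = 5.9285
boundary = - - - - 77.1477 86.7603 77.1477
tree:
5.9285
9.4010 2.5221
14.4695 4.4388 0.6317
21.4506 7.6552 1.2694 0.0000
30.3123 12.8420 2.5509 0.0000 0.0000
38.8598 20.6997 5.1261 0.0000 0.0000 0.0000
46.4604 30.3123 10.3009 0.0000 0.0000 0.0000 0.0000
53.2188 38.8598 20.6997 0.0000 0.0000 0.0000 0.0000 0.0000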